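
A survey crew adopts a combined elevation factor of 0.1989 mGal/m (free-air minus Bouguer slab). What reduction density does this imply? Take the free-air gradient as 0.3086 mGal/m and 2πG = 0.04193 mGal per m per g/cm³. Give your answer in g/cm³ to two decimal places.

0.1989 = 0.3086 − 0.04193 × ρ
ρ = (0.3086 − 0.1989) / 0.04193 = 2.62 g/cm³

2.62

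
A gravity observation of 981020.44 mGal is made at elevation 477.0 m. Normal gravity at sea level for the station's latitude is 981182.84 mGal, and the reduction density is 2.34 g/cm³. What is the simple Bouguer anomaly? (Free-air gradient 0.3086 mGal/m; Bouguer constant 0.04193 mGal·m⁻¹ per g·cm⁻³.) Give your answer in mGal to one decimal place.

-62.0

Free-air correction = 0.3086 × 477.0 = 147.20 mGal
Free-air anomaly = 981020.44 − 981182.84 + (147.20) = -15.20 mGal
Bouguer slab correction = 0.04193 × 2.34 × 477.0 = 46.80 mGal
Simple Bouguer anomaly = -15.20 − (46.80) = -62.00 mGal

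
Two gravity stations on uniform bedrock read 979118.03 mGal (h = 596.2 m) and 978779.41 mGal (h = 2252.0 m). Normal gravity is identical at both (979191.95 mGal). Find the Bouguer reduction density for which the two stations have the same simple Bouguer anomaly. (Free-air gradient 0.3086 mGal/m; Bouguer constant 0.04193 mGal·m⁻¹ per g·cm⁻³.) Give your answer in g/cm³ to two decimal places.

2.48

Δg_obs = 978779.41 − 979118.03 = -338.62 mGal over Δh = 2252.0 − 596.2 = 1655.8 m
Equal Bouguer anomalies ⇒ Δg_obs + (0.3086 − 0.04193ρ)·Δh = 0
0.3086 − 0.04193ρ = −Δg_obs/Δh = 0.20451
ρ = (0.3086 − 0.20451) / 0.04193 = 2.48 g/cm³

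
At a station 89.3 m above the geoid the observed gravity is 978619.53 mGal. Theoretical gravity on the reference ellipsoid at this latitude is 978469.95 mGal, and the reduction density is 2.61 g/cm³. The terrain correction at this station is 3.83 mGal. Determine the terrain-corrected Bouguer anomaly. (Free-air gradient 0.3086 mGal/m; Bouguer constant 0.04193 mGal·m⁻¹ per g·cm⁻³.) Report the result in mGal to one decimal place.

171.2

Free-air correction = 0.3086 × 89.3 = 27.56 mGal
Free-air anomaly = 978619.53 − 978469.95 + (27.56) = 177.14 mGal
Bouguer slab correction = 0.04193 × 2.61 × 89.3 = 9.77 mGal
Simple Bouguer anomaly = 177.14 − (9.77) = 167.37 mGal
Complete Bouguer anomaly = 167.37 + 3.83 = 171.20 mGal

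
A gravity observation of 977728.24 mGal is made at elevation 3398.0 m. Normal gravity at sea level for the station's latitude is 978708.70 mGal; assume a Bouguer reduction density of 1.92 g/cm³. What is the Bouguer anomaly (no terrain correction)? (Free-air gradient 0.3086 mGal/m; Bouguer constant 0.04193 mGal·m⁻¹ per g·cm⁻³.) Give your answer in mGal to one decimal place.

Free-air correction = 0.3086 × 3398.0 = 1048.62 mGal
Free-air anomaly = 977728.24 − 978708.70 + (1048.62) = 68.16 mGal
Bouguer slab correction = 0.04193 × 1.92 × 3398.0 = 273.56 mGal
Simple Bouguer anomaly = 68.16 − (273.56) = -205.40 mGal

-205.4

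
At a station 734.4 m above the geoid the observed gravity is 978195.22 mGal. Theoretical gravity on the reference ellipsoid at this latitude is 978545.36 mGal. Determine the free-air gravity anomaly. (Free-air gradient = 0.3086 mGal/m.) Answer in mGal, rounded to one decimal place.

Free-air correction = 0.3086 × 734.4 = 226.64 mGal
Free-air anomaly = 978195.22 − 978545.36 + (226.64) = -123.50 mGal

-123.5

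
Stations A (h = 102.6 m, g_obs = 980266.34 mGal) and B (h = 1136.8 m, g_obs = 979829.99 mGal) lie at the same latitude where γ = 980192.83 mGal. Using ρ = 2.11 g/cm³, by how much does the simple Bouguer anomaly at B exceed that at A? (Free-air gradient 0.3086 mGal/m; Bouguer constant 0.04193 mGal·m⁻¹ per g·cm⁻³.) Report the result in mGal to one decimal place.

Δg_SB(A) = 980266.34 − 980192.83 + 0.3086×102.6 − 0.04193×2.11×102.6 = 96.10 mGal
Δg_SB(B) = 979829.99 − 980192.83 + 0.3086×1136.8 − 0.04193×2.11×1136.8 = -112.60 mGal
Difference = -112.60 − (96.10) = -208.70 mGal

-208.7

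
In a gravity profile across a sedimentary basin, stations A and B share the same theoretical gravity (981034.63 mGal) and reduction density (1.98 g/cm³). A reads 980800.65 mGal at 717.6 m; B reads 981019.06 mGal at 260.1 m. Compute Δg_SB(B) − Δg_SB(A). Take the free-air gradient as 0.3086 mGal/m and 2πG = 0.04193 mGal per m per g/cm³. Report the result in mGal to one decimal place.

Δg_SB(A) = 980800.65 − 981034.63 + 0.3086×717.6 − 0.04193×1.98×717.6 = -72.10 mGal
Δg_SB(B) = 981019.06 − 981034.63 + 0.3086×260.1 − 0.04193×1.98×260.1 = 43.10 mGal
Difference = 43.10 − (-72.10) = 115.20 mGal

115.2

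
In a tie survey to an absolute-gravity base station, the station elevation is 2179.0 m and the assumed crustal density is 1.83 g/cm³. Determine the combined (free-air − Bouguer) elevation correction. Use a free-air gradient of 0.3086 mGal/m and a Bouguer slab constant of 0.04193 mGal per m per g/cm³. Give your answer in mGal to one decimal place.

Combined gradient = 0.3086 − 0.04193 × 1.83 = 0.2318681 mGal/m
Combined elevation correction = 0.2318681 × 2179.0 = 505.2 mGal

505.2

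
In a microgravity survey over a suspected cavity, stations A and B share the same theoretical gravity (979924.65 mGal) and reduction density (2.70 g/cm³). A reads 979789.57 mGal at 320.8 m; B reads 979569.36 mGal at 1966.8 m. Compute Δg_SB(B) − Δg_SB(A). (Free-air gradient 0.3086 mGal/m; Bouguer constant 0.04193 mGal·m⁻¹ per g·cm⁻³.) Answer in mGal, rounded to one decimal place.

Δg_SB(A) = 979789.57 − 979924.65 + 0.3086×320.8 − 0.04193×2.70×320.8 = -72.40 mGal
Δg_SB(B) = 979569.36 − 979924.65 + 0.3086×1966.8 − 0.04193×2.70×1966.8 = 29.00 mGal
Difference = 29.00 − (-72.40) = 101.40 mGal

101.4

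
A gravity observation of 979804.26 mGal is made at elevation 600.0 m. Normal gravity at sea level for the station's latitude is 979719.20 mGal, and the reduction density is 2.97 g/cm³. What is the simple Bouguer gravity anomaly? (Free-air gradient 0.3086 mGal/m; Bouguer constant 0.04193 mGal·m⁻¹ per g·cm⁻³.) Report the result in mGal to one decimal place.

195.5

Free-air correction = 0.3086 × 600.0 = 185.16 mGal
Free-air anomaly = 979804.26 − 979719.20 + (185.16) = 270.22 mGal
Bouguer slab correction = 0.04193 × 2.97 × 600.0 = 74.72 mGal
Simple Bouguer anomaly = 270.22 − (74.72) = 195.50 mGal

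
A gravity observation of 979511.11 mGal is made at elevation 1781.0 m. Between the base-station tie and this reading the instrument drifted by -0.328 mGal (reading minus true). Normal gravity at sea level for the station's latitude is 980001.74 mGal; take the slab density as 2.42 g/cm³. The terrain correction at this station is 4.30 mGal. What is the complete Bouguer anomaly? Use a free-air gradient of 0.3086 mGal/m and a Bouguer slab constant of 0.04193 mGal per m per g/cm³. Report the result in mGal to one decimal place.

Drift-corrected reading = 979511.11 − (-0.328) = 979511.438 mGal
Free-air correction = 0.3086 × 1781.0 = 549.62 mGal
Free-air anomaly = 979511.438 − 980001.74 + (549.62) = 59.318 mGal
Bouguer slab correction = 0.04193 × 2.42 × 1781.0 = 180.72 mGal
Simple Bouguer anomaly = 59.318 − (180.72) = -121.402 mGal
Complete Bouguer anomaly = -121.402 + 4.30 = -117.102 mGal

-117.1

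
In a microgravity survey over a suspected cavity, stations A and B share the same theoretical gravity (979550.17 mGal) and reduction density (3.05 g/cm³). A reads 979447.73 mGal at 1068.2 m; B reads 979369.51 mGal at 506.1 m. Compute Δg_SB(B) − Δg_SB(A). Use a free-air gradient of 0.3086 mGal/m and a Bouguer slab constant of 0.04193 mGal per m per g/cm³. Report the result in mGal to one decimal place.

Δg_SB(A) = 979447.73 − 979550.17 + 0.3086×1068.2 − 0.04193×3.05×1068.2 = 90.60 mGal
Δg_SB(B) = 979369.51 − 979550.17 + 0.3086×506.1 − 0.04193×3.05×506.1 = -89.20 mGal
Difference = -89.20 − (90.60) = -179.80 mGal

-179.8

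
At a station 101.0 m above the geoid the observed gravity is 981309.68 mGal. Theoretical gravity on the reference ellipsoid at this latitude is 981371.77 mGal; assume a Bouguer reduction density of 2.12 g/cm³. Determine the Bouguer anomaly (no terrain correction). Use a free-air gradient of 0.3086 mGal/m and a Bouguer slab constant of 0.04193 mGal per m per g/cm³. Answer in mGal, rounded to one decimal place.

-39.9

Free-air correction = 0.3086 × 101.0 = 31.17 mGal
Free-air anomaly = 981309.68 − 981371.77 + (31.17) = -30.92 mGal
Bouguer slab correction = 0.04193 × 2.12 × 101.0 = 8.98 mGal
Simple Bouguer anomaly = -30.92 − (8.98) = -39.90 mGal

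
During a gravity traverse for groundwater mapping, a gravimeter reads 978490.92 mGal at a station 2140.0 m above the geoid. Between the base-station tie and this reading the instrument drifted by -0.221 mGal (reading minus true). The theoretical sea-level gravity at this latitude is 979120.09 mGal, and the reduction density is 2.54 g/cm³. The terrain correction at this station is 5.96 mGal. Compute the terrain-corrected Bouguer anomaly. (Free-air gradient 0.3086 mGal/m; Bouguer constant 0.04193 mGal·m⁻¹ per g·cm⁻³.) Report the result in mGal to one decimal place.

-190.5

Drift-corrected reading = 978490.92 − (-0.221) = 978491.141 mGal
Free-air correction = 0.3086 × 2140.0 = 660.40 mGal
Free-air anomaly = 978491.141 − 979120.09 + (660.40) = 31.451 mGal
Bouguer slab correction = 0.04193 × 2.54 × 2140.0 = 227.91 mGal
Simple Bouguer anomaly = 31.451 − (227.91) = -196.459 mGal
Complete Bouguer anomaly = -196.459 + 5.96 = -190.499 mGal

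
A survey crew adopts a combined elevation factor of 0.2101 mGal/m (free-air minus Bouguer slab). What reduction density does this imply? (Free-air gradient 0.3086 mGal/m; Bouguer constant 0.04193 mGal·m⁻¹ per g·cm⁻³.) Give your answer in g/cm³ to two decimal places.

0.2101 = 0.3086 − 0.04193 × ρ
ρ = (0.3086 − 0.2101) / 0.04193 = 2.35 g/cm³

2.35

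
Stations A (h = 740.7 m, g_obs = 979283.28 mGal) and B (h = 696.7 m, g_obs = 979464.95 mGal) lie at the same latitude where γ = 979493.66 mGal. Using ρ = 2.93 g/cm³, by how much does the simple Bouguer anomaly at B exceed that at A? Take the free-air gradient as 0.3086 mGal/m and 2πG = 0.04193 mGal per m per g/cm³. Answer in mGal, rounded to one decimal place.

Δg_SB(A) = 979283.28 − 979493.66 + 0.3086×740.7 − 0.04193×2.93×740.7 = -72.80 mGal
Δg_SB(B) = 979464.95 − 979493.66 + 0.3086×696.7 − 0.04193×2.93×696.7 = 100.70 mGal
Difference = 100.70 − (-72.80) = 173.50 mGal

173.5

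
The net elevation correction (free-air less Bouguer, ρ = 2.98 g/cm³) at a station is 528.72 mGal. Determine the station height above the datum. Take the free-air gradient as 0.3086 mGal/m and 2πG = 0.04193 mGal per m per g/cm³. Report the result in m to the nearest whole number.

Combined gradient = 0.3086 − 0.04193 × 2.98 = 0.1836486 mGal/m
h = 528.72 / 0.1836486 = 2878.98 m

2879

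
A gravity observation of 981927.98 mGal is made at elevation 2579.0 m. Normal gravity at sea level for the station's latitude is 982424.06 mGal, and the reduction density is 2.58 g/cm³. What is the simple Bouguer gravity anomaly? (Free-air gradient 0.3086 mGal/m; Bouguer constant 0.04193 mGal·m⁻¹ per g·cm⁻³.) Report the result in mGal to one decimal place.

20.8

Free-air correction = 0.3086 × 2579.0 = 795.88 mGal
Free-air anomaly = 981927.98 − 982424.06 + (795.88) = 299.80 mGal
Bouguer slab correction = 0.04193 × 2.58 × 2579.0 = 278.99 mGal
Simple Bouguer anomaly = 299.80 − (278.99) = 20.81 mGal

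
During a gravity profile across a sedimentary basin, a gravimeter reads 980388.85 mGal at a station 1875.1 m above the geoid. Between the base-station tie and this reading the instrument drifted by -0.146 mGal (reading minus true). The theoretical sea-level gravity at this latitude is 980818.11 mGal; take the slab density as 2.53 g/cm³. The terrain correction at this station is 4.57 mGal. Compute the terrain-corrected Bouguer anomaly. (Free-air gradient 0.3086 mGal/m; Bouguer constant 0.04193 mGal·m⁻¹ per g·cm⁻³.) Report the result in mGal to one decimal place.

Drift-corrected reading = 980388.85 − (-0.146) = 980388.996 mGal
Free-air correction = 0.3086 × 1875.1 = 578.66 mGal
Free-air anomaly = 980388.996 − 980818.11 + (578.66) = 149.546 mGal
Bouguer slab correction = 0.04193 × 2.53 × 1875.1 = 198.92 mGal
Simple Bouguer anomaly = 149.546 − (198.92) = -49.374 mGal
Complete Bouguer anomaly = -49.374 + 4.57 = -44.804 mGal

-44.8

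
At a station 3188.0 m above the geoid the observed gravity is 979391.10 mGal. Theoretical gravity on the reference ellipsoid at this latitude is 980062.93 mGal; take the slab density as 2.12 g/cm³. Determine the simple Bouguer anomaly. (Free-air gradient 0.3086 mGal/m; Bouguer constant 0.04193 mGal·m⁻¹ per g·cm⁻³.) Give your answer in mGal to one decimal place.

28.6

Free-air correction = 0.3086 × 3188.0 = 983.82 mGal
Free-air anomaly = 979391.10 − 980062.93 + (983.82) = 311.99 mGal
Bouguer slab correction = 0.04193 × 2.12 × 3188.0 = 283.39 mGal
Simple Bouguer anomaly = 311.99 − (283.39) = 28.60 mGal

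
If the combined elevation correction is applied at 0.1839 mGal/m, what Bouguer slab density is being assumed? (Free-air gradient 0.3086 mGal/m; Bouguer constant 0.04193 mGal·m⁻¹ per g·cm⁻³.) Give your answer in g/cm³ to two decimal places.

2.97

0.1839 = 0.3086 − 0.04193 × ρ
ρ = (0.3086 − 0.1839) / 0.04193 = 2.97 g/cm³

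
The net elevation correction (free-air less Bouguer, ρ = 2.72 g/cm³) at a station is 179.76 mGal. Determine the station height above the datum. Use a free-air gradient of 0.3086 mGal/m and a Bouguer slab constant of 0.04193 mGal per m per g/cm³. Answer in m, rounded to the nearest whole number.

924

Combined gradient = 0.3086 − 0.04193 × 2.72 = 0.1945504 mGal/m
h = 179.76 / 0.1945504 = 923.98 m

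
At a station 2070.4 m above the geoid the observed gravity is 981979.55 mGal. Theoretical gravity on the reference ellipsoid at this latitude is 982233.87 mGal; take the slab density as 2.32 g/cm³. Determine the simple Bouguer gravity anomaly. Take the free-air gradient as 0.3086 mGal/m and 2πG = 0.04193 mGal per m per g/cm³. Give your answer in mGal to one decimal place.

Free-air correction = 0.3086 × 2070.4 = 638.93 mGal
Free-air anomaly = 981979.55 − 982233.87 + (638.93) = 384.61 mGal
Bouguer slab correction = 0.04193 × 2.32 × 2070.4 = 201.40 mGal
Simple Bouguer anomaly = 384.61 − (201.40) = 183.21 mGal

183.2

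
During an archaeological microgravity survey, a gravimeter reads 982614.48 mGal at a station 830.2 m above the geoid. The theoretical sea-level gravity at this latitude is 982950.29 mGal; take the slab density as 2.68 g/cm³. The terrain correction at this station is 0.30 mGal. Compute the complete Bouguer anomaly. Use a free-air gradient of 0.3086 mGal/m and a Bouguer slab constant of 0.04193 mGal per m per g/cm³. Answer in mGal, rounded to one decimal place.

Free-air correction = 0.3086 × 830.2 = 256.20 mGal
Free-air anomaly = 982614.48 − 982950.29 + (256.20) = -79.61 mGal
Bouguer slab correction = 0.04193 × 2.68 × 830.2 = 93.29 mGal
Simple Bouguer anomaly = -79.61 − (93.29) = -172.90 mGal
Complete Bouguer anomaly = -172.90 + 0.30 = -172.60 mGal

-172.6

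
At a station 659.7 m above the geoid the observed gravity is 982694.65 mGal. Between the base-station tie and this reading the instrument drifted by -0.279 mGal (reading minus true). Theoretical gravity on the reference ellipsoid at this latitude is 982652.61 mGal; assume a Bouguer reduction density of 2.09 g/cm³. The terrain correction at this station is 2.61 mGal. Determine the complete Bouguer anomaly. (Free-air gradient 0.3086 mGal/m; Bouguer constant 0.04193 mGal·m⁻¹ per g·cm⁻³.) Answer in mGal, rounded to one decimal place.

Drift-corrected reading = 982694.65 − (-0.279) = 982694.929 mGal
Free-air correction = 0.3086 × 659.7 = 203.58 mGal
Free-air anomaly = 982694.929 − 982652.61 + (203.58) = 245.899 mGal
Bouguer slab correction = 0.04193 × 2.09 × 659.7 = 57.81 mGal
Simple Bouguer anomaly = 245.899 − (57.81) = 188.089 mGal
Complete Bouguer anomaly = 188.089 + 2.61 = 190.699 mGal

190.7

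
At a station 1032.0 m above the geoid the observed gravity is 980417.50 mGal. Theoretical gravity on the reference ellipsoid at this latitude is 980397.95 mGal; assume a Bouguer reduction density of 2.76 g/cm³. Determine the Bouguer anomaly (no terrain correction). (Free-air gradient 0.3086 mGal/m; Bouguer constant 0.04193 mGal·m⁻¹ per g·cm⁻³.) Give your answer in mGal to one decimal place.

218.6

Free-air correction = 0.3086 × 1032.0 = 318.48 mGal
Free-air anomaly = 980417.50 − 980397.95 + (318.48) = 338.03 mGal
Bouguer slab correction = 0.04193 × 2.76 × 1032.0 = 119.43 mGal
Simple Bouguer anomaly = 338.03 − (119.43) = 218.60 mGal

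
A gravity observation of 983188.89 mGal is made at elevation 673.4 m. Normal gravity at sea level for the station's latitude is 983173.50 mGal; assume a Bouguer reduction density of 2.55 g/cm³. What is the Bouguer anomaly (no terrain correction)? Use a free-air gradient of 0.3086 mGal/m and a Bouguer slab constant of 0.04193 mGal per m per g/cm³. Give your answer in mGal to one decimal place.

151.2

Free-air correction = 0.3086 × 673.4 = 207.81 mGal
Free-air anomaly = 983188.89 − 983173.50 + (207.81) = 223.20 mGal
Bouguer slab correction = 0.04193 × 2.55 × 673.4 = 72.00 mGal
Simple Bouguer anomaly = 223.20 − (72.00) = 151.20 mGal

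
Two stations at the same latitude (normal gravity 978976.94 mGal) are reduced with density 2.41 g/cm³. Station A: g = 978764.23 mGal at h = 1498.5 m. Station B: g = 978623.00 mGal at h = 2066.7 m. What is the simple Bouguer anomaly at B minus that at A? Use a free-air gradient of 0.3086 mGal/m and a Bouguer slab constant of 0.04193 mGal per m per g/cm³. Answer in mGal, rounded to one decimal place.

Δg_SB(A) = 978764.23 − 978976.94 + 0.3086×1498.5 − 0.04193×2.41×1498.5 = 98.30 mGal
Δg_SB(B) = 978623.00 − 978976.94 + 0.3086×2066.7 − 0.04193×2.41×2066.7 = 75.00 mGal
Difference = 75.00 − (98.30) = -23.30 mGal

-23.3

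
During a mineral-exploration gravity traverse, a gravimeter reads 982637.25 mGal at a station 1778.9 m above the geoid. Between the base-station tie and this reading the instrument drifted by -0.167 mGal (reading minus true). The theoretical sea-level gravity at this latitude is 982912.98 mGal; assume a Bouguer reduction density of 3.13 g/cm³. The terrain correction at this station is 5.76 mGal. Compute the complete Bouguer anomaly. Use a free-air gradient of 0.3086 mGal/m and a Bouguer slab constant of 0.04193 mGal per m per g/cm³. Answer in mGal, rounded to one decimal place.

45.7

Drift-corrected reading = 982637.25 − (-0.167) = 982637.417 mGal
Free-air correction = 0.3086 × 1778.9 = 548.97 mGal
Free-air anomaly = 982637.417 − 982912.98 + (548.97) = 273.407 mGal
Bouguer slab correction = 0.04193 × 3.13 × 1778.9 = 233.46 mGal
Simple Bouguer anomaly = 273.407 − (233.46) = 39.947 mGal
Complete Bouguer anomaly = 39.947 + 5.76 = 45.707 mGal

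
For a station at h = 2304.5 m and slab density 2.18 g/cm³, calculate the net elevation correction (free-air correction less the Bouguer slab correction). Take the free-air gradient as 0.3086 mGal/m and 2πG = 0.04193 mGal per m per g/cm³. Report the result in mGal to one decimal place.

Combined gradient = 0.3086 − 0.04193 × 2.18 = 0.2171926 mGal/m
Combined elevation correction = 0.2171926 × 2304.5 = 500.5 mGal

500.5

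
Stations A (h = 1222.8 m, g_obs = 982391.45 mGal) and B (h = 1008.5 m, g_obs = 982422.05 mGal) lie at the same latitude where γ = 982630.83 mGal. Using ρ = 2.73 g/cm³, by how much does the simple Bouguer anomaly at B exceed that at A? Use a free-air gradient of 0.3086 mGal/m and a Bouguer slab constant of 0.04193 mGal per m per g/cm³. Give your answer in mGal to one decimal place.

-11.0

Δg_SB(A) = 982391.45 − 982630.83 + 0.3086×1222.8 − 0.04193×2.73×1222.8 = -2.00 mGal
Δg_SB(B) = 982422.05 − 982630.83 + 0.3086×1008.5 − 0.04193×2.73×1008.5 = -13.00 mGal
Difference = -13.00 − (-2.00) = -11.00 mGal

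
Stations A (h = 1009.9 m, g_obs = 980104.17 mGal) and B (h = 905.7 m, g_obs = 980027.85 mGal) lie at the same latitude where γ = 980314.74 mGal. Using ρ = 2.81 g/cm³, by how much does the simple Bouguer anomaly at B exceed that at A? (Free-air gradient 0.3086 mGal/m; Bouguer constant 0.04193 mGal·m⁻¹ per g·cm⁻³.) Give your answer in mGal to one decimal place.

-96.2

Δg_SB(A) = 980104.17 − 980314.74 + 0.3086×1009.9 − 0.04193×2.81×1009.9 = -17.90 mGal
Δg_SB(B) = 980027.85 − 980314.74 + 0.3086×905.7 − 0.04193×2.81×905.7 = -114.10 mGal
Difference = -114.10 − (-17.90) = -96.20 mGal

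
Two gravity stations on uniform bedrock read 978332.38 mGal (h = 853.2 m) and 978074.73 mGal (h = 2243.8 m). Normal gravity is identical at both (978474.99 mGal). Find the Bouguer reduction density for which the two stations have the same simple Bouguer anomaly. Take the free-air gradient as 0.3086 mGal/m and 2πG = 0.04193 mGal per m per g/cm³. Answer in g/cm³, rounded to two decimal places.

2.94

Δg_obs = 978074.73 − 978332.38 = -257.65 mGal over Δh = 2243.8 − 853.2 = 1390.6 m
Equal Bouguer anomalies ⇒ Δg_obs + (0.3086 − 0.04193ρ)·Δh = 0
0.3086 − 0.04193ρ = −Δg_obs/Δh = 0.18528
ρ = (0.3086 − 0.18528) / 0.04193 = 2.94 g/cm³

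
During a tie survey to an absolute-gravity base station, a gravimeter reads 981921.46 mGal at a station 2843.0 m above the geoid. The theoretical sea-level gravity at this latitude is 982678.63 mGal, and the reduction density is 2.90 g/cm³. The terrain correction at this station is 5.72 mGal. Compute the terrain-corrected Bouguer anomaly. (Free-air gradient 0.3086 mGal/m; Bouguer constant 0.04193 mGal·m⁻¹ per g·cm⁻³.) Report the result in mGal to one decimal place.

Free-air correction = 0.3086 × 2843.0 = 877.35 mGal
Free-air anomaly = 981921.46 − 982678.63 + (877.35) = 120.18 mGal
Bouguer slab correction = 0.04193 × 2.90 × 2843.0 = 345.70 mGal
Simple Bouguer anomaly = 120.18 − (345.70) = -225.52 mGal
Complete Bouguer anomaly = -225.52 + 5.72 = -219.80 mGal

-219.8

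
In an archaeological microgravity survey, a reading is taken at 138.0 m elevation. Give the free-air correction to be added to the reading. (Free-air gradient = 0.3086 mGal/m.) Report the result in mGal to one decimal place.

42.6

Free-air correction = 0.3086 × 138.0 = 42.6 mGal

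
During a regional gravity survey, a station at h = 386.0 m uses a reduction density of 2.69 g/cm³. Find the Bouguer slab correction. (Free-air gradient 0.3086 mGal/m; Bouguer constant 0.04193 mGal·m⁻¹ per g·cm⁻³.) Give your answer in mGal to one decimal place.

Bouguer slab correction = 0.04193 × 2.69 × 386.0 = 43.5 mGal

43.5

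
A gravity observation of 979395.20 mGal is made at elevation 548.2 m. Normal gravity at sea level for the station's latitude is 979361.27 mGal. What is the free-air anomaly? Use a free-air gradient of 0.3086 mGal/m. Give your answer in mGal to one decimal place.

203.1

Free-air correction = 0.3086 × 548.2 = 169.17 mGal
Free-air anomaly = 979395.20 − 979361.27 + (169.17) = 203.10 mGal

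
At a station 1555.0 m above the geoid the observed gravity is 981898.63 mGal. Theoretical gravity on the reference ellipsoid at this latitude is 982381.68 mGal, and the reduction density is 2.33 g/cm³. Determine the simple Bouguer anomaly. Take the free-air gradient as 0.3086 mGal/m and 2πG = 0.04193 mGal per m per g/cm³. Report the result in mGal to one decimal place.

-155.1

Free-air correction = 0.3086 × 1555.0 = 479.87 mGal
Free-air anomaly = 981898.63 − 982381.68 + (479.87) = -3.18 mGal
Bouguer slab correction = 0.04193 × 2.33 × 1555.0 = 151.92 mGal
Simple Bouguer anomaly = -3.18 − (151.92) = -155.10 mGal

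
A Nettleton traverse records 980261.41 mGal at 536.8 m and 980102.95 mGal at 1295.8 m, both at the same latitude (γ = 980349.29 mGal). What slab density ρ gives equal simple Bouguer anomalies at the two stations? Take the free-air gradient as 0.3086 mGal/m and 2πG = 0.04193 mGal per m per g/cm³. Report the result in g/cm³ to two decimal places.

2.38

Δg_obs = 980102.95 − 980261.41 = -158.46 mGal over Δh = 1295.8 − 536.8 = 759.0 m
Equal Bouguer anomalies ⇒ Δg_obs + (0.3086 − 0.04193ρ)·Δh = 0
0.3086 − 0.04193ρ = −Δg_obs/Δh = 0.20877
ρ = (0.3086 − 0.20877) / 0.04193 = 2.38 g/cm³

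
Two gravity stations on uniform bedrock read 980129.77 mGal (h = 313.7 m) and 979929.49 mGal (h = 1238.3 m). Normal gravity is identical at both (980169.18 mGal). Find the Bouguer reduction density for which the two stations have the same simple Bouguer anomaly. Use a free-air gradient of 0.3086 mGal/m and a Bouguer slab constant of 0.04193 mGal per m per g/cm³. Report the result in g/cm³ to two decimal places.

2.19

Δg_obs = 979929.49 − 980129.77 = -200.28 mGal over Δh = 1238.3 − 313.7 = 924.6 m
Equal Bouguer anomalies ⇒ Δg_obs + (0.3086 − 0.04193ρ)·Δh = 0
0.3086 − 0.04193ρ = −Δg_obs/Δh = 0.21661
ρ = (0.3086 − 0.21661) / 0.04193 = 2.19 g/cm³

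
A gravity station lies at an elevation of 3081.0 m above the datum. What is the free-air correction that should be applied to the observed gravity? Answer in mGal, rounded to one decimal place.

950.8

Free-air correction = 0.3086 × 3081.0 = 950.8 mGal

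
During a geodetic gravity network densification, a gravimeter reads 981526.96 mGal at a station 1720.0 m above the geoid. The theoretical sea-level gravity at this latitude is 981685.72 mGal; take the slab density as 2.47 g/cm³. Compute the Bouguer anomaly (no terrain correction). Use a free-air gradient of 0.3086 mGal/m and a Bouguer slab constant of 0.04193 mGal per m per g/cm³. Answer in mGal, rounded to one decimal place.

Free-air correction = 0.3086 × 1720.0 = 530.79 mGal
Free-air anomaly = 981526.96 − 981685.72 + (530.79) = 372.03 mGal
Bouguer slab correction = 0.04193 × 2.47 × 1720.0 = 178.14 mGal
Simple Bouguer anomaly = 372.03 − (178.14) = 193.89 mGal

193.9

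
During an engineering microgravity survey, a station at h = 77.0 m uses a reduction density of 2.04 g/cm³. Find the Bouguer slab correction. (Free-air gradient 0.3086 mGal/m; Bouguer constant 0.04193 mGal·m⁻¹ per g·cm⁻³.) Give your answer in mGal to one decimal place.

Bouguer slab correction = 0.04193 × 2.04 × 77.0 = 6.6 mGal

6.6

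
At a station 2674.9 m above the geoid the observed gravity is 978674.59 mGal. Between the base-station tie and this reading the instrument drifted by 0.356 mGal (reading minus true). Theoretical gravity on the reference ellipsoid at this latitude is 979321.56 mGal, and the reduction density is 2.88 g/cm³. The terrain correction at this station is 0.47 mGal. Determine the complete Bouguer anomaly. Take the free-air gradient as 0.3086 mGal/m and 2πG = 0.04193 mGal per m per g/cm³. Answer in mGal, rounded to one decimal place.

-144.4

Drift-corrected reading = 978674.59 − (0.356) = 978674.234 mGal
Free-air correction = 0.3086 × 2674.9 = 825.47 mGal
Free-air anomaly = 978674.234 − 979321.56 + (825.47) = 178.144 mGal
Bouguer slab correction = 0.04193 × 2.88 × 2674.9 = 323.02 mGal
Simple Bouguer anomaly = 178.144 − (323.02) = -144.876 mGal
Complete Bouguer anomaly = -144.876 + 0.47 = -144.406 mGal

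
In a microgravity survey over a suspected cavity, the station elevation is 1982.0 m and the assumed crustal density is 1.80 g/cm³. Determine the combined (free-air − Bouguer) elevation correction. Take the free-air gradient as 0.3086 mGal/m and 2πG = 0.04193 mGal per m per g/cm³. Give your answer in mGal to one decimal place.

Combined gradient = 0.3086 − 0.04193 × 1.80 = 0.2331260 mGal/m
Combined elevation correction = 0.2331260 × 1982.0 = 462.1 mGal

462.1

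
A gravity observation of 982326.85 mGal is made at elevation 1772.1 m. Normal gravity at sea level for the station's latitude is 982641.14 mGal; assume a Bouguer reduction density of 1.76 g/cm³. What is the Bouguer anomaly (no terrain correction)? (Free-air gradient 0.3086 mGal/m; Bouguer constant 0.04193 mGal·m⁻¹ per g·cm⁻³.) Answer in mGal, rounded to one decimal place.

101.8

Free-air correction = 0.3086 × 1772.1 = 546.87 mGal
Free-air anomaly = 982326.85 − 982641.14 + (546.87) = 232.58 mGal
Bouguer slab correction = 0.04193 × 1.76 × 1772.1 = 130.78 mGal
Simple Bouguer anomaly = 232.58 − (130.78) = 101.80 mGal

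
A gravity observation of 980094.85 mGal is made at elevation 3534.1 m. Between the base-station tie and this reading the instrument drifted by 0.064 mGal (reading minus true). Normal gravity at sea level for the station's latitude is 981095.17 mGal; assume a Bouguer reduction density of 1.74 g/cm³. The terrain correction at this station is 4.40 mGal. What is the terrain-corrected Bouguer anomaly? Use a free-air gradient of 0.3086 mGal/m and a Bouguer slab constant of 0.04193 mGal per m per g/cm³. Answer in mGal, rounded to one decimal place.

-163.2

Drift-corrected reading = 980094.85 − (0.064) = 980094.786 mGal
Free-air correction = 0.3086 × 3534.1 = 1090.62 mGal
Free-air anomaly = 980094.786 − 981095.17 + (1090.62) = 90.236 mGal
Bouguer slab correction = 0.04193 × 1.74 × 3534.1 = 257.84 mGal
Simple Bouguer anomaly = 90.236 − (257.84) = -167.604 mGal
Complete Bouguer anomaly = -167.604 + 4.40 = -163.204 mGal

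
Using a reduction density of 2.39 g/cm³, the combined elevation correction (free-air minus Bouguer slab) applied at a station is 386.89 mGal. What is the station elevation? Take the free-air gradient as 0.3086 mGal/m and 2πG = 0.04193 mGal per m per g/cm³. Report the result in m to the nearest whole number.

1857

Combined gradient = 0.3086 − 0.04193 × 2.39 = 0.2083873 mGal/m
h = 386.89 / 0.2083873 = 1856.59 m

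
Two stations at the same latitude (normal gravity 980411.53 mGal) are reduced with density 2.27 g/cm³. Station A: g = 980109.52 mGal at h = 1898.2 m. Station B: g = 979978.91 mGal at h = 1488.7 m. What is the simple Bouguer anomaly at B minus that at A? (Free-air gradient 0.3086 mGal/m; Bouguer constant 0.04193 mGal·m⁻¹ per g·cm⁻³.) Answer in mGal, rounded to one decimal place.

-218.0

Δg_SB(A) = 980109.52 − 980411.53 + 0.3086×1898.2 − 0.04193×2.27×1898.2 = 103.10 mGal
Δg_SB(B) = 979978.91 − 980411.53 + 0.3086×1488.7 − 0.04193×2.27×1488.7 = -114.90 mGal
Difference = -114.90 − (103.10) = -218.00 mGal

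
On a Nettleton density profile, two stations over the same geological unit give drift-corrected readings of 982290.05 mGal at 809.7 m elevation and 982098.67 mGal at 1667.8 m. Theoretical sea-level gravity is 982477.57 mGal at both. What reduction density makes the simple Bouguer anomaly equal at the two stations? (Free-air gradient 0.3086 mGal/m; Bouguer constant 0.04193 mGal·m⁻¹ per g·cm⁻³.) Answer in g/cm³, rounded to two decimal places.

2.04

Δg_obs = 982098.67 − 982290.05 = -191.38 mGal over Δh = 1667.8 − 809.7 = 858.1 m
Equal Bouguer anomalies ⇒ Δg_obs + (0.3086 − 0.04193ρ)·Δh = 0
0.3086 − 0.04193ρ = −Δg_obs/Δh = 0.22303
ρ = (0.3086 − 0.22303) / 0.04193 = 2.04 g/cm³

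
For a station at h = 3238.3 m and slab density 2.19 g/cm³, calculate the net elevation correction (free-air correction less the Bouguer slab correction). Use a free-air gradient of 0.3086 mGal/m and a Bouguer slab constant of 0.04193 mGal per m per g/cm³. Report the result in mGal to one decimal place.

702.0

Combined gradient = 0.3086 − 0.04193 × 2.19 = 0.2167733 mGal/m
Combined elevation correction = 0.2167733 × 3238.3 = 702.0 mGal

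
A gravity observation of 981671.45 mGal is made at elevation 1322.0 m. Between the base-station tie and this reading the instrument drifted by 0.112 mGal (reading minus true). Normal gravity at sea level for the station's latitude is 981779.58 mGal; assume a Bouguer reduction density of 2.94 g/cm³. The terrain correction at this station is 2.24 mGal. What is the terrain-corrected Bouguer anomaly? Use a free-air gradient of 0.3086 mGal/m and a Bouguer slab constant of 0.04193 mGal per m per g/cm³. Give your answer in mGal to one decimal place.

Drift-corrected reading = 981671.45 − (0.112) = 981671.338 mGal
Free-air correction = 0.3086 × 1322.0 = 407.97 mGal
Free-air anomaly = 981671.338 − 981779.58 + (407.97) = 299.728 mGal
Bouguer slab correction = 0.04193 × 2.94 × 1322.0 = 162.97 mGal
Simple Bouguer anomaly = 299.728 − (162.97) = 136.758 mGal
Complete Bouguer anomaly = 136.758 + 2.24 = 138.998 mGal

139.0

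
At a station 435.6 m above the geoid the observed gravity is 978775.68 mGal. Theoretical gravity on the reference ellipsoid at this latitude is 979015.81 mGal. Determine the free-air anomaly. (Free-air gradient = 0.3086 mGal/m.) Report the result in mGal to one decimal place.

-105.7

Free-air correction = 0.3086 × 435.6 = 134.43 mGal
Free-air anomaly = 978775.68 − 979015.81 + (134.43) = -105.70 mGal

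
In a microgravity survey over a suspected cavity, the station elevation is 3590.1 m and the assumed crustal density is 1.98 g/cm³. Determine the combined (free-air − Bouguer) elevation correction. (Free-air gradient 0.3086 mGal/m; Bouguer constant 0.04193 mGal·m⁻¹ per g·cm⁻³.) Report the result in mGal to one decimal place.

Combined gradient = 0.3086 − 0.04193 × 1.98 = 0.2255786 mGal/m
Combined elevation correction = 0.2255786 × 3590.1 = 809.8 mGal

809.8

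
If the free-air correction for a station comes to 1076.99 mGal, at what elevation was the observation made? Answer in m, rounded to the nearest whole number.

3490

h = 1076.99 / 0.3086 = 3489.92 m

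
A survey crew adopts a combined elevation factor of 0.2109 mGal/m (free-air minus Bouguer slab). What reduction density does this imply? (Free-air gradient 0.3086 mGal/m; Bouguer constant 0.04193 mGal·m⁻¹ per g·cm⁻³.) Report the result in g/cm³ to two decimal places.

2.33

0.2109 = 0.3086 − 0.04193 × ρ
ρ = (0.3086 − 0.2109) / 0.04193 = 2.33 g/cm³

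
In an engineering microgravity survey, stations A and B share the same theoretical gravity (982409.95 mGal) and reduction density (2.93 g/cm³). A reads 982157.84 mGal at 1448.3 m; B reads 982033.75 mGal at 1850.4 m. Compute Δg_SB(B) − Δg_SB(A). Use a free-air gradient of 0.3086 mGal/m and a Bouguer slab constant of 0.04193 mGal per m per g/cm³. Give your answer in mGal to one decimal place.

-49.4

Δg_SB(A) = 982157.84 − 982409.95 + 0.3086×1448.3 − 0.04193×2.93×1448.3 = 16.90 mGal
Δg_SB(B) = 982033.75 − 982409.95 + 0.3086×1850.4 − 0.04193×2.93×1850.4 = -32.50 mGal
Difference = -32.50 − (16.90) = -49.40 mGal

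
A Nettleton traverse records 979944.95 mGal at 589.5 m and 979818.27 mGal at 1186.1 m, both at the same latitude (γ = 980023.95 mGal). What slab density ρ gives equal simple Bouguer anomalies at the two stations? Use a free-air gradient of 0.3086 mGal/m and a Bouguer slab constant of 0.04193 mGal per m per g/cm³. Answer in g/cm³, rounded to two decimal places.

2.30

Δg_obs = 979818.27 − 979944.95 = -126.68 mGal over Δh = 1186.1 − 589.5 = 596.6 m
Equal Bouguer anomalies ⇒ Δg_obs + (0.3086 − 0.04193ρ)·Δh = 0
0.3086 − 0.04193ρ = −Δg_obs/Δh = 0.21234
ρ = (0.3086 − 0.21234) / 0.04193 = 2.30 g/cm³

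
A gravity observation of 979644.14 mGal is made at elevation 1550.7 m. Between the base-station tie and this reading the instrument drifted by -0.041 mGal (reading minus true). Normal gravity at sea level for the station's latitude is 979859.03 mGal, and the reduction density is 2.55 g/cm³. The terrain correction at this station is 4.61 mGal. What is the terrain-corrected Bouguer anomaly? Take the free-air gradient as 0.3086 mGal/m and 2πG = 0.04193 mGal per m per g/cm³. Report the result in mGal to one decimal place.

102.5

Drift-corrected reading = 979644.14 − (-0.041) = 979644.181 mGal
Free-air correction = 0.3086 × 1550.7 = 478.55 mGal
Free-air anomaly = 979644.181 − 979859.03 + (478.55) = 263.701 mGal
Bouguer slab correction = 0.04193 × 2.55 × 1550.7 = 165.80 mGal
Simple Bouguer anomaly = 263.701 − (165.80) = 97.901 mGal
Complete Bouguer anomaly = 97.901 + 4.61 = 102.511 mGal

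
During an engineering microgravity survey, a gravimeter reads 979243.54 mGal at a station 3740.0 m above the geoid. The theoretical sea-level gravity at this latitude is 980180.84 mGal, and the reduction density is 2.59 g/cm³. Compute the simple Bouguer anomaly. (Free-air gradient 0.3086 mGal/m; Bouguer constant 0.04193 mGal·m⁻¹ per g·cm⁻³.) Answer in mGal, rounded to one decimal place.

-189.3

Free-air correction = 0.3086 × 3740.0 = 1154.16 mGal
Free-air anomaly = 979243.54 − 980180.84 + (1154.16) = 216.86 mGal
Bouguer slab correction = 0.04193 × 2.59 × 3740.0 = 406.16 mGal
Simple Bouguer anomaly = 216.86 − (406.16) = -189.30 mGal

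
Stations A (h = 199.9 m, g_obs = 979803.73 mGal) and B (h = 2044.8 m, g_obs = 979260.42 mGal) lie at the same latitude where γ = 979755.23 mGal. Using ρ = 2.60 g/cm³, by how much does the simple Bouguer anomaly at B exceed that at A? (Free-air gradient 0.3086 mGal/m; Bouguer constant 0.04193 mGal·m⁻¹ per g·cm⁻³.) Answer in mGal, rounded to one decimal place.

Δg_SB(A) = 979803.73 − 979755.23 + 0.3086×199.9 − 0.04193×2.60×199.9 = 88.40 mGal
Δg_SB(B) = 979260.42 − 979755.23 + 0.3086×2044.8 − 0.04193×2.60×2044.8 = -86.70 mGal
Difference = -86.70 − (88.40) = -175.10 mGal

-175.1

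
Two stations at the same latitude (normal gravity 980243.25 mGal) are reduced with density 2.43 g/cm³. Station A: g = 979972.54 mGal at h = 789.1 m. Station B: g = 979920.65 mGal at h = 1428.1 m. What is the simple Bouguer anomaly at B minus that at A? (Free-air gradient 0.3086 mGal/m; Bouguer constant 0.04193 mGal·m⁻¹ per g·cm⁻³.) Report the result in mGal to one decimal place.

80.2

Δg_SB(A) = 979972.54 − 980243.25 + 0.3086×789.1 − 0.04193×2.43×789.1 = -107.60 mGal
Δg_SB(B) = 979920.65 − 980243.25 + 0.3086×1428.1 − 0.04193×2.43×1428.1 = -27.40 mGal
Difference = -27.40 − (-107.60) = 80.20 mGal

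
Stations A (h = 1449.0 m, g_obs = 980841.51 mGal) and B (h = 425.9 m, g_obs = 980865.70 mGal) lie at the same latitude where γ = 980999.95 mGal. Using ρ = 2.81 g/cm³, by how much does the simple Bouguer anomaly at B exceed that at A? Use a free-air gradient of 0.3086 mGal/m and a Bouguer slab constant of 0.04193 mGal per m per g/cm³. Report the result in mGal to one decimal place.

-171.0

Δg_SB(A) = 980841.51 − 980999.95 + 0.3086×1449.0 − 0.04193×2.81×1449.0 = 118.00 mGal
Δg_SB(B) = 980865.70 − 980999.95 + 0.3086×425.9 − 0.04193×2.81×425.9 = -53.00 mGal
Difference = -53.00 − (118.00) = -171.00 mGal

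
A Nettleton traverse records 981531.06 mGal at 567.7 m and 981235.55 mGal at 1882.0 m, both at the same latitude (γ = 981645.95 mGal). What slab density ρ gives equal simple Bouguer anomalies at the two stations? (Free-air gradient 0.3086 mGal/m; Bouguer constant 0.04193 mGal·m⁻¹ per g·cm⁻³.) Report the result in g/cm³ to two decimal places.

Δg_obs = 981235.55 − 981531.06 = -295.51 mGal over Δh = 1882.0 − 567.7 = 1314.3 m
Equal Bouguer anomalies ⇒ Δg_obs + (0.3086 − 0.04193ρ)·Δh = 0
0.3086 − 0.04193ρ = −Δg_obs/Δh = 0.22484
ρ = (0.3086 − 0.22484) / 0.04193 = 2.00 g/cm³

2.00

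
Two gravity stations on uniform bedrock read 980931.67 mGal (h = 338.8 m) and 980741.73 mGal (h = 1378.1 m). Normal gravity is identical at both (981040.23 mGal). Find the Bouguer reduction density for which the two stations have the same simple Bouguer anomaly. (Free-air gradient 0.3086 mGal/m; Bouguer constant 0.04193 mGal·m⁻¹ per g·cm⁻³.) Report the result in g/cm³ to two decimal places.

3.00

Δg_obs = 980741.73 − 980931.67 = -189.94 mGal over Δh = 1378.1 − 338.8 = 1039.3 m
Equal Bouguer anomalies ⇒ Δg_obs + (0.3086 − 0.04193ρ)·Δh = 0
0.3086 − 0.04193ρ = −Δg_obs/Δh = 0.18276
ρ = (0.3086 − 0.18276) / 0.04193 = 3.00 g/cm³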